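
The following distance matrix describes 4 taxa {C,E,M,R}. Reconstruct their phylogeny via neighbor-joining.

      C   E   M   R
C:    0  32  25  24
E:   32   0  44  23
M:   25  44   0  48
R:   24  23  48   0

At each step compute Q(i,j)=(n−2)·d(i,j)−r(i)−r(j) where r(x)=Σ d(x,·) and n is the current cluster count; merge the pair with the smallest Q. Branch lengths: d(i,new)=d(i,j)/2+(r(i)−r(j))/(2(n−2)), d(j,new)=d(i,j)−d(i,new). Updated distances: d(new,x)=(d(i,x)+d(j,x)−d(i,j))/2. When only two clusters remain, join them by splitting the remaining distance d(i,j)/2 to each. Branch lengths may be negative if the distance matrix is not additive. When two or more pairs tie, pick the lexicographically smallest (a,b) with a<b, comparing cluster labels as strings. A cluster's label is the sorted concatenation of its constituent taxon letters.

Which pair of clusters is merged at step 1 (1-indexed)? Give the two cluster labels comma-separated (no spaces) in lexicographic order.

C,M

1. join C+M (d=25, Q=-148) ⇒ CM; edges |C|=7/2, |M|=43/2
  updated: d(CM,E)=51/2, d(CM,R)=47/2
2. join CM+E (d=51/2, Q=-72) ⇒ CEM; edges |CM|=13, |E|=25/2
  updated: d(CEM,R)=21/2
3. join CEM+R (d=21/2) ⇒ CEMR; edges |CEM|=21/4, |R|=21/4
final tree: (((C:7/2,M:43/2):13,E:25/2):21/4,R:21/4)
total length: 61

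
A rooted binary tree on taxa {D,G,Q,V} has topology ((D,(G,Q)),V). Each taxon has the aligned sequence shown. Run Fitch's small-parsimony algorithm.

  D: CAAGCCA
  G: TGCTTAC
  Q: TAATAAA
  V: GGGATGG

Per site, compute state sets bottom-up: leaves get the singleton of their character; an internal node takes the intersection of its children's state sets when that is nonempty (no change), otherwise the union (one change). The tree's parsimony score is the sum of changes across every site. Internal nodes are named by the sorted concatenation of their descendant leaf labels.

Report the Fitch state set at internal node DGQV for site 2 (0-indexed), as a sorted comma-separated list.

GQ@0: {T} ∩ {T} = {T} (intersection, +0)
DGQ@0: {C} ∪ {T} = {C,T} (union, +1)
DGQV@0: {C,T} ∪ {G} = {C,G,T} (union, +1)
GQ@1: {G} ∪ {A} = {A,G} (union, +1)
DGQ@1: {A} ∩ {A,G} = {A} (intersection, +0)
DGQV@1: {A} ∪ {G} = {A,G} (union, +1)
GQ@2: {C} ∪ {A} = {A,C} (union, +1)
DGQ@2: {A} ∩ {A,C} = {A} (intersection, +0)
DGQV@2: {A} ∪ {G} = {A,G} (union, +1)
GQ@3: {T} ∩ {T} = {T} (intersection, +0)
DGQ@3: {G} ∪ {T} = {G,T} (union, +1)
DGQV@3: {G,T} ∪ {A} = {A,G,T} (union, +1)
GQ@4: {T} ∪ {A} = {A,T} (union, +1)
DGQ@4: {C} ∪ {A,T} = {A,C,T} (union, +1)
DGQV@4: {A,C,T} ∩ {T} = {T} (intersection, +0)
GQ@5: {A} ∩ {A} = {A} (intersection, +0)
DGQ@5: {C} ∪ {A} = {A,C} (union, +1)
DGQV@5: {A,C} ∪ {G} = {A,C,G} (union, +1)
GQ@6: {C} ∪ {A} = {A,C} (union, +1)
DGQ@6: {A} ∩ {A,C} = {A} (intersection, +0)
DGQV@6: {A} ∪ {G} = {A,G} (union, +1)
per-site changes: [2, 2, 2, 2, 2, 2, 2]; total = 14

A,G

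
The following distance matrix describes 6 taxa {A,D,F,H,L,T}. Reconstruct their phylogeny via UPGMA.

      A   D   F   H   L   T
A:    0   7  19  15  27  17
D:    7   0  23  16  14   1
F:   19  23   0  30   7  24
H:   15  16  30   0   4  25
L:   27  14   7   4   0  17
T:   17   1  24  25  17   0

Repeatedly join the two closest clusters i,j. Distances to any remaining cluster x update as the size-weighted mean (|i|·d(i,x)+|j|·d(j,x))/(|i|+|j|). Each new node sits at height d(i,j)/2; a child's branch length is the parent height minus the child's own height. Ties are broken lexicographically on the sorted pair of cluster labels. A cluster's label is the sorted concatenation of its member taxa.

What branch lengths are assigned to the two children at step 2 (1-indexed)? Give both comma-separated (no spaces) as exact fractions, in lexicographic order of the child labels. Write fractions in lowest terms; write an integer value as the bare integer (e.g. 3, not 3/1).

2,2

step 1: merge (D,T) at d=1; branch lengths D→1/2, T→1/2; new cluster DT
  updated: d(A,DT)=12, d(DT,F)=47/2, d(DT,H)=41/2, d(DT,L)=31/2
step 2: merge (H,L) at d=4; branch lengths H→2, L→2; new cluster HL
  updated: d(A,HL)=21, d(DT,HL)=18, d(F,HL)=37/2
step 3: merge (A,DT) at d=12; branch lengths A→6, DT→11/2; new cluster ADT
  updated: d(ADT,F)=22, d(ADT,HL)=19
step 4: merge (F,HL) at d=37/2; branch lengths F→37/4, HL→29/4; new cluster FHL
  updated: d(ADT,FHL)=20
step 5: merge (ADT,FHL) at d=20; branch lengths ADT→4, FHL→3/4; new cluster ADFHLT
final tree: ((A:6,(D:1/2,T:1/2):11/2):4,(F:37/4,(H:2,L:2):29/4):3/4)
total length: 151/4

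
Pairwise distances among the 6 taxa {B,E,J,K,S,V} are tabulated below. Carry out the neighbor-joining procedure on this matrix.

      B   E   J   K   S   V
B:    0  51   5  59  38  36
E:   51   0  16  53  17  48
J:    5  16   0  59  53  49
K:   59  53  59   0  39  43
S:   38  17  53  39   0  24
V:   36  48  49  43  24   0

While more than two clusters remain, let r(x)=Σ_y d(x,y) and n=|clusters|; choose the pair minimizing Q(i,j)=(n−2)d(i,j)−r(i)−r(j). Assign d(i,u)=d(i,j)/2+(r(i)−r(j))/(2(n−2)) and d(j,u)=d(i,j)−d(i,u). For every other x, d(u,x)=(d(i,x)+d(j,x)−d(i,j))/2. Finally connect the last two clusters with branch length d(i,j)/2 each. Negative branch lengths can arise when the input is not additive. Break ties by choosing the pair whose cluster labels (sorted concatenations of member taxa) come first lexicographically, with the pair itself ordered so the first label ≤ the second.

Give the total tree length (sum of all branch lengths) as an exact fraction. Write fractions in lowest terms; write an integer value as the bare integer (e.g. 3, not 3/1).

iteration 1: select B,J (d=5, Q=-351); attach at lengths (27/8, 13/8); label the merged cluster BJ
  updated: d(BJ,E)=31, d(BJ,K)=113/2, d(BJ,S)=43, d(BJ,V)=40
iteration 2: select BJ,E (d=31, Q=-453/2); attach at lengths (229/12, 143/12); label the merged cluster BEJ
  updated: d(BEJ,K)=157/4, d(BEJ,S)=29/2, d(BEJ,V)=57/2
iteration 3: select BEJ,S (d=29/2, Q=-523/4); attach at lengths (135/16, 97/16); label the merged cluster BEJS
  updated: d(BEJS,K)=255/8, d(BEJS,V)=19
iteration 4: select BEJS,K (d=255/8, Q=-751/8); attach at lengths (63/16, 447/16); label the merged cluster BEJKS
  updated: d(BEJKS,V)=241/16
iteration 5: select BEJKS,V (d=241/16); attach at lengths (241/32, 241/32); label the merged cluster BEJKSV
final tree: (((((B:27/8,J:13/8):229/12,E:143/12):135/16,S:97/16):63/16,K:447/16):241/32,V:241/32)
total length: 1559/16

1559/16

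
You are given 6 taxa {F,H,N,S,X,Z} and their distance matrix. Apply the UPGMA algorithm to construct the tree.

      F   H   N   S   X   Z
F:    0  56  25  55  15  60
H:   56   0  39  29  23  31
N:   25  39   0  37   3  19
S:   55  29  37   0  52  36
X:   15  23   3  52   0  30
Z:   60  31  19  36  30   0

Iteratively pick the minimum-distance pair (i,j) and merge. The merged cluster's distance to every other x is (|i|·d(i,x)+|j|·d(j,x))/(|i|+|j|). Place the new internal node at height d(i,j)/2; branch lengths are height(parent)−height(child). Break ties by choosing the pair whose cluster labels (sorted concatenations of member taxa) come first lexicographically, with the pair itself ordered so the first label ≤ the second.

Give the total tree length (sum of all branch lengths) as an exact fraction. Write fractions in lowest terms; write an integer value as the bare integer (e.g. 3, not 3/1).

1. join N+X (d=3) ⇒ NX; edges |N|=3/2, |X|=3/2
  updated: d(F,NX)=20, d(H,NX)=31, d(NX,S)=89/2, d(NX,Z)=49/2
2. join F+NX (d=20) ⇒ FNX; edges |F|=10, |NX|=17/2
  updated: d(FNX,H)=118/3, d(FNX,S)=48, d(FNX,Z)=109/3
3. join H+S (d=29) ⇒ HS; edges |H|=29/2, |S|=29/2
  updated: d(FNX,HS)=131/3, d(HS,Z)=67/2
4. join HS+Z (d=67/2) ⇒ HSZ; edges |HS|=9/4, |Z|=67/4
  updated: d(FNX,HSZ)=371/9
5. join FNX+HSZ (d=371/9) ⇒ FHNSXZ; edges |FNX|=191/18, |HSZ|=139/36
final tree: ((F:10,(N:3/2,X:3/2):17/2):191/18,((H:29/2,S:29/2):9/4,Z:67/4):139/36)
total length: 3023/36

3023/36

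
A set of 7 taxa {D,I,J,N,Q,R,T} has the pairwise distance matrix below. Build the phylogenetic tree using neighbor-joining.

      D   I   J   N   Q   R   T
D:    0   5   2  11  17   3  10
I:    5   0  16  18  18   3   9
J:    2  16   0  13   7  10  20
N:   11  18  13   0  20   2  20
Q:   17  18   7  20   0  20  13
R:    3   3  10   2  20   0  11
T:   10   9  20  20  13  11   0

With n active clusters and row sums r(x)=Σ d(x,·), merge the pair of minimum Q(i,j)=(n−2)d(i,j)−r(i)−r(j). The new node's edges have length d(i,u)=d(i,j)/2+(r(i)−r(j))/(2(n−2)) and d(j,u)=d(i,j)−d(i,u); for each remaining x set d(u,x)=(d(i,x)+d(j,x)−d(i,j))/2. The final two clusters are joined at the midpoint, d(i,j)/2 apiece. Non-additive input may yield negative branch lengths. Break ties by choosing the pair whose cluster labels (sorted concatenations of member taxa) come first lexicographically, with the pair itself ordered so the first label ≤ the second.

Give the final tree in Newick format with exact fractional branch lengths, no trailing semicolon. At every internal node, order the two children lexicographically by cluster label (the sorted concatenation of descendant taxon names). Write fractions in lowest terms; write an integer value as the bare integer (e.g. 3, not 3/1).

iteration 1: select J,Q (d=7, Q=-128); attach at lengths (4/5, 31/5); label the merged cluster JQ
  updated: d(D,JQ)=6, d(I,JQ)=27/2, d(JQ,N)=13, d(JQ,R)=23/2, d(JQ,T)=13
iteration 2: select N,R (d=2, Q=-173/2); attach at lengths (83/16, -51/16); label the merged cluster NR
  updated: d(D,NR)=6, d(I,NR)=19/2, d(JQ,NR)=45/4, d(NR,T)=29/2
iteration 3: select I,T (d=9, Q=-113/2); attach at lengths (35/12, 73/12); label the merged cluster IT
  updated: d(D,IT)=3, d(IT,JQ)=35/4, d(IT,NR)=15/2
iteration 4: select D,JQ (d=6, Q=-29); attach at lengths (1/4, 23/4); label the merged cluster DJQ
  updated: d(DJQ,IT)=23/8, d(DJQ,NR)=45/8
iteration 5: select DJQ,IT (d=23/8, Q=-16); attach at lengths (1/2, 19/8); label the merged cluster DIJQT
  updated: d(DIJQT,NR)=41/8
iteration 6: select DIJQT,NR (d=41/8); attach at lengths (41/16, 41/16); label the merged cluster DIJNQRT
final tree: (((D:1/4,(J:4/5,Q:31/5):23/4):1/2,(I:35/12,T:73/12):19/8):41/16,(N:83/16,R:-51/16):41/16)
total length: 32

(((D:1/4,(J:4/5,Q:31/5):23/4):1/2,(I:35/12,T:73/12):19/8):41/16,(N:83/16,R:-51/16):41/16)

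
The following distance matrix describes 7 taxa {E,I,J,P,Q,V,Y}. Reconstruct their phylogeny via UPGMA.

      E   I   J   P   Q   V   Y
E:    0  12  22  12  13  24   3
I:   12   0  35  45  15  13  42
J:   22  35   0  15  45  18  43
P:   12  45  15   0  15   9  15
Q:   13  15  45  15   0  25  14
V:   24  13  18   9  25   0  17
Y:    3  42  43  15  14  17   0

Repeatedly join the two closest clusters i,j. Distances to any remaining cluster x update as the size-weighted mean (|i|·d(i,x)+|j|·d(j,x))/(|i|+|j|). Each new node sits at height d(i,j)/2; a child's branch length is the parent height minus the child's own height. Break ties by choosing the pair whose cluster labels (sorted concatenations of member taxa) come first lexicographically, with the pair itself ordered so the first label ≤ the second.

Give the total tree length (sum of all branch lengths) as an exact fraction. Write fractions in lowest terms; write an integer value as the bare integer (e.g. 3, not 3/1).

step 1: merge (E,Y) at d=3; branch lengths E→3/2, Y→3/2; new cluster EY
  updated: d(EY,I)=27, d(EY,J)=65/2, d(EY,P)=27/2, d(EY,Q)=27/2, d(EY,V)=41/2
step 2: merge (P,V) at d=9; branch lengths P→9/2, V→9/2; new cluster PV
  updated: d(EY,PV)=17, d(I,PV)=29, d(J,PV)=33/2, d(PV,Q)=20
step 3: merge (EY,Q) at d=27/2; branch lengths EY→21/4, Q→27/4; new cluster EQY
  updated: d(EQY,I)=23, d(EQY,J)=110/3, d(EQY,PV)=18
step 4: merge (J,PV) at d=33/2; branch lengths J→33/4, PV→15/4; new cluster JPV
  updated: d(EQY,JPV)=218/9, d(I,JPV)=31
step 5: merge (EQY,I) at d=23; branch lengths EQY→19/4, I→23/2; new cluster EIQY
  updated: d(EIQY,JPV)=311/12
step 6: merge (EIQY,JPV) at d=311/12; branch lengths EIQY→35/24, JPV→113/24; new cluster EIJPQVY
final tree: ((((E:3/2,Y:3/2):21/4,Q:27/4):19/4,I:23/2):35/24,(J:33/4,(P:9/2,V:9/2):15/4):113/24)
total length: 701/12

701/12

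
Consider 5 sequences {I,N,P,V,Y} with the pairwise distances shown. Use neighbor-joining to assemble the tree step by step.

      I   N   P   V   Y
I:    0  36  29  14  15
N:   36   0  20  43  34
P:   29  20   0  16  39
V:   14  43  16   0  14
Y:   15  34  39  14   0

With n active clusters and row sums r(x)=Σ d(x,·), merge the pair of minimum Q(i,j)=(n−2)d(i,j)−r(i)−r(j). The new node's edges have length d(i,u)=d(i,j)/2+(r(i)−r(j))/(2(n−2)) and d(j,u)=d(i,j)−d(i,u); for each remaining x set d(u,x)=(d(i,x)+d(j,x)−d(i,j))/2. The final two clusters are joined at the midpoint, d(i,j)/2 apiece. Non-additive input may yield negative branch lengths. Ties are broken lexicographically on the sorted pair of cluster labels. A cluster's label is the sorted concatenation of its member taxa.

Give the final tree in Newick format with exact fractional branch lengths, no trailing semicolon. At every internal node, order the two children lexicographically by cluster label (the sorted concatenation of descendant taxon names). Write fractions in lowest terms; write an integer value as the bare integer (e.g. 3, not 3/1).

step 1: merge (N,P) at d=20, Q=-177; branch lengths N→89/6, P→31/6; new cluster NP
  updated: d(I,NP)=45/2, d(NP,V)=39/2, d(NP,Y)=53/2
step 2: merge (I,Y) at d=15, Q=-77; branch lengths I→13/2, Y→17/2; new cluster IY
  updated: d(IY,NP)=17, d(IY,V)=13/2
step 3: merge (IY,NP) at d=17, Q=-43; branch lengths IY→2, NP→15; new cluster INPY
  updated: d(INPY,V)=9/2
step 4: merge (INPY,V) at d=9/2; branch lengths INPY→9/4, V→9/4; new cluster INPVY
final tree: (((I:13/2,Y:17/2):2,(N:89/6,P:31/6):15):9/4,V:9/4)
total length: 113/2

(((I:13/2,Y:17/2):2,(N:89/6,P:31/6):15):9/4,V:9/4)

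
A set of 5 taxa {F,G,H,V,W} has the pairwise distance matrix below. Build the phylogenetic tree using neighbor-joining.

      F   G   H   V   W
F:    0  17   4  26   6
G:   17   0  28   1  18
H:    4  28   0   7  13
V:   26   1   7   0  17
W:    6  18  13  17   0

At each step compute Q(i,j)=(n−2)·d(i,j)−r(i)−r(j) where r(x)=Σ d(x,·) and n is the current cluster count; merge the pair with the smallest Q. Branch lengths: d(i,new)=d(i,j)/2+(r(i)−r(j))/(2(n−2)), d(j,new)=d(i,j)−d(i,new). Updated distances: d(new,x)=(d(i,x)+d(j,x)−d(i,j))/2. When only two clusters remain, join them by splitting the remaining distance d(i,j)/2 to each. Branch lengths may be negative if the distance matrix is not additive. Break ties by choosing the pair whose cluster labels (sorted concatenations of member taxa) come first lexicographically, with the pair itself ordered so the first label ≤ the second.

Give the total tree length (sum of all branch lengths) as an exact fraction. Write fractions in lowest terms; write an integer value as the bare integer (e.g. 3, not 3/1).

step 1: merge (G,V) at d=1, Q=-112; branch lengths G→8/3, V→-5/3; new cluster GV
  updated: d(F,GV)=21, d(GV,H)=17, d(GV,W)=17
step 2: merge (F,H) at d=4, Q=-57; branch lengths F→5/4, H→11/4; new cluster FH
  updated: d(FH,GV)=17, d(FH,W)=15/2
step 3: merge (FH,GV) at d=17, Q=-83/2; branch lengths FH→15/4, GV→53/4; new cluster FGHV
  updated: d(FGHV,W)=15/4
step 4: merge (FGHV,W) at d=15/4; branch lengths FGHV→15/8, W→15/8; new cluster FGHVW
final tree: (((F:5/4,H:11/4):15/4,(G:8/3,V:-5/3):53/4):15/8,W:15/8)
total length: 103/4

103/4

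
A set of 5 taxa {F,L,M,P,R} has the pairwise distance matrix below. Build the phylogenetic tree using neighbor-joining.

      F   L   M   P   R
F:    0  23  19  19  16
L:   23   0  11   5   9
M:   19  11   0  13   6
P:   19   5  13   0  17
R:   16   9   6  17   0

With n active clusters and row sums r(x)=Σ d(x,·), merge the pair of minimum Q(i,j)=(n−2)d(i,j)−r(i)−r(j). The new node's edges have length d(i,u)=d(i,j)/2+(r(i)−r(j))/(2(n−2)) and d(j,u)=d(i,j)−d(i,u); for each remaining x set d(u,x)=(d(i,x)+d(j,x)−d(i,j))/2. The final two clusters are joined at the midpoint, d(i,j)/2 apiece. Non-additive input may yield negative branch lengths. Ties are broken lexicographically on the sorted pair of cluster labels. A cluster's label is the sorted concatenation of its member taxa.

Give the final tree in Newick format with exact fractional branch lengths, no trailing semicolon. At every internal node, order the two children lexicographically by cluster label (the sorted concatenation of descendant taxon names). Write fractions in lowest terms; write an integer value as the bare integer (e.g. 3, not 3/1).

1. join L+P (d=5, Q=-87) ⇒ LP; edges |L|=3/2, |P|=7/2
  updated: d(F,LP)=37/2, d(LP,M)=19/2, d(LP,R)=21/2
2. join F+LP (d=37/2, Q=-55) ⇒ FLP; edges |F|=13, |LP|=11/2
  updated: d(FLP,M)=5, d(FLP,R)=4
3. join FLP+M (d=5, Q=-15) ⇒ FLMP; edges |FLP|=3/2, |M|=7/2
  updated: d(FLMP,R)=5/2
4. join FLMP+R (d=5/2) ⇒ FLMPR; edges |FLMP|=5/4, |R|=5/4
final tree: (((F:13,(L:3/2,P:7/2):11/2):3/2,M:7/2):5/4,R:5/4)
total length: 31

(((F:13,(L:3/2,P:7/2):11/2):3/2,M:7/2):5/4,R:5/4)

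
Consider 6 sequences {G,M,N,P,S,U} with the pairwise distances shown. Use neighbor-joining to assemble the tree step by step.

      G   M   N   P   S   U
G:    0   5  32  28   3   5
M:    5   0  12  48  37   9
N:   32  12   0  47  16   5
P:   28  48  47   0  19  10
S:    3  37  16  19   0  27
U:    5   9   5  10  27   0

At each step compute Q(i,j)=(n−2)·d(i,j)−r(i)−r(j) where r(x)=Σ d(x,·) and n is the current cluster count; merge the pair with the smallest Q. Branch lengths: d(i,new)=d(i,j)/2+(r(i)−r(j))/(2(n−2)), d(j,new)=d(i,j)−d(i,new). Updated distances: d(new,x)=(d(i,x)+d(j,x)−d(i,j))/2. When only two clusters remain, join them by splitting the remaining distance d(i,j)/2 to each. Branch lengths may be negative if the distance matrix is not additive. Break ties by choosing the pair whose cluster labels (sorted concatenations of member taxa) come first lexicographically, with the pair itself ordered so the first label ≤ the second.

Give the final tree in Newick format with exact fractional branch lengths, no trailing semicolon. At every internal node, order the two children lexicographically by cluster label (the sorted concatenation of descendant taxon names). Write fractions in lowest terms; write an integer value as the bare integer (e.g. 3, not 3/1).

step 1: merge (P,S) at d=19, Q=-178; branch lengths P→63/4, S→13/4; new cluster PS
  updated: d(G,PS)=6, d(M,PS)=33, d(N,PS)=22, d(PS,U)=9
step 2: merge (G,PS) at d=6, Q=-100; branch lengths G→-2/3, PS→20/3; new cluster GPS
  updated: d(GPS,M)=16, d(GPS,N)=24, d(GPS,U)=4
step 3: merge (GPS,U) at d=4, Q=-54; branch lengths GPS→17/2, U→-9/2; new cluster GPSU
  updated: d(GPSU,M)=21/2, d(GPSU,N)=25/2
step 4: merge (GPSU,M) at d=21/2, Q=-35; branch lengths GPSU→11/2, M→5; new cluster GMPSU
  updated: d(GMPSU,N)=7
step 5: merge (GMPSU,N) at d=7; branch lengths GMPSU→7/2, N→7/2; new cluster GMNPSU
final tree: ((((G:-2/3,(P:63/4,S:13/4):20/3):17/2,U:-9/2):11/2,M:5):7/2,N:7/2)
total length: 93/2

((((G:-2/3,(P:63/4,S:13/4):20/3):17/2,U:-9/2):11/2,M:5):7/2,N:7/2)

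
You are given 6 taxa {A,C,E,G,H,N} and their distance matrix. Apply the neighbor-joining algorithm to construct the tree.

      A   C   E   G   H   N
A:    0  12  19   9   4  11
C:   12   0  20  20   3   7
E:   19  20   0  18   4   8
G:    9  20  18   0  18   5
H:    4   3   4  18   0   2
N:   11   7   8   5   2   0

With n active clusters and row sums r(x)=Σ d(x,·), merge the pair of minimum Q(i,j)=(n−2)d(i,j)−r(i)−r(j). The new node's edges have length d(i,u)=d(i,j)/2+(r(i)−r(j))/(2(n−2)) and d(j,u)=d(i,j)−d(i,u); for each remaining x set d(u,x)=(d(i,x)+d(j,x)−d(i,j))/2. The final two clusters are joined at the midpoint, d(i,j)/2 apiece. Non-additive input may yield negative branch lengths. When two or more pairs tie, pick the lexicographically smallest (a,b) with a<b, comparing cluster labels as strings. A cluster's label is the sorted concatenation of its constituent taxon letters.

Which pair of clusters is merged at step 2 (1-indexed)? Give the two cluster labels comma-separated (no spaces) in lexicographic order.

step 1: merge (A,G) at d=9, Q=-89; branch lengths A→21/8, G→51/8; new cluster AG
  updated: d(AG,C)=23/2, d(AG,E)=14, d(AG,H)=13/2, d(AG,N)=7/2
step 2: merge (E,H) at d=4, Q=-99/2; branch lengths E→85/12, H→-37/12; new cluster EH
  updated: d(AG,EH)=33/4, d(C,EH)=19/2, d(EH,N)=3
step 3: merge (AG,N) at d=7/2, Q=-119/4; branch lengths AG→67/16, N→-11/16; new cluster AGN
  updated: d(AGN,C)=15/2, d(AGN,EH)=31/8
step 4: merge (AGN,C) at d=15/2, Q=-167/8; branch lengths AGN→15/16, C→105/16; new cluster ACGN
  updated: d(ACGN,EH)=47/16
step 5: merge (ACGN,EH) at d=47/16; branch lengths ACGN→47/32, EH→47/32; new cluster ACEGHN
final tree: ((((A:21/8,G:51/8):67/16,N:-11/16):15/16,C:105/16):47/32,(E:85/12,H:-37/12):47/32)
total length: 431/16

E,H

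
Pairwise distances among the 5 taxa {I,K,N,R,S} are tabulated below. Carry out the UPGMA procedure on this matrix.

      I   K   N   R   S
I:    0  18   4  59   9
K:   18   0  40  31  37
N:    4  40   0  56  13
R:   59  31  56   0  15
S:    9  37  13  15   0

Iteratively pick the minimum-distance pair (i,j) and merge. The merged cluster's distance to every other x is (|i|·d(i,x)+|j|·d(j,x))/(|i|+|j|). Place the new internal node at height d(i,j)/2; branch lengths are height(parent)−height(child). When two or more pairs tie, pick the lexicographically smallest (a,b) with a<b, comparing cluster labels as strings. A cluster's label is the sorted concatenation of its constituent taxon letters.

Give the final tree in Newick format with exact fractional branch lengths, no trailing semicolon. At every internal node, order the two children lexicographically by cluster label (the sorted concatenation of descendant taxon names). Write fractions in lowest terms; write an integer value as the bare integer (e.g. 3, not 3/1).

(((I:2,N:2):7/2,S:11/2):53/4,(K:31/2,R:31/2):13/4)

step 1: merge (I,N) at d=4; branch lengths I→2, N→2; new cluster IN
  updated: d(IN,K)=29, d(IN,R)=115/2, d(IN,S)=11
step 2: merge (IN,S) at d=11; branch lengths IN→7/2, S→11/2; new cluster INS
  updated: d(INS,K)=95/3, d(INS,R)=130/3
step 3: merge (K,R) at d=31; branch lengths K→31/2, R→31/2; new cluster KR
  updated: d(INS,KR)=75/2
step 4: merge (INS,KR) at d=75/2; branch lengths INS→53/4, KR→13/4; new cluster IKNRS
final tree: (((I:2,N:2):7/2,S:11/2):53/4,(K:31/2,R:31/2):13/4)
total length: 121/2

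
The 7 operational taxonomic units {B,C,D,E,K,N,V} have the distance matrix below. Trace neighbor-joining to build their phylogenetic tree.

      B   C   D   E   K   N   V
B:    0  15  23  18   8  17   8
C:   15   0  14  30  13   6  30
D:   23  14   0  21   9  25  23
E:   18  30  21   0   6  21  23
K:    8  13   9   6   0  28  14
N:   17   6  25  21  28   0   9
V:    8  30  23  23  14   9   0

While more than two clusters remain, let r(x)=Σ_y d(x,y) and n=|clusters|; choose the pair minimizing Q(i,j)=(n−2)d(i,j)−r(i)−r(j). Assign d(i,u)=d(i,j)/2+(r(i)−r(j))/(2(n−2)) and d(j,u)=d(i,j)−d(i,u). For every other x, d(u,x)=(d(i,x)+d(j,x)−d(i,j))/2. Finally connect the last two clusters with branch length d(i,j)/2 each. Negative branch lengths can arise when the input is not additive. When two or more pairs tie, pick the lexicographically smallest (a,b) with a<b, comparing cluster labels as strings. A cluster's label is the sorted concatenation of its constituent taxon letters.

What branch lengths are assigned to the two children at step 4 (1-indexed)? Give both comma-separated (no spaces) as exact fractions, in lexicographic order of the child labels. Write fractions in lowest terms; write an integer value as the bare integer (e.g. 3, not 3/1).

1. join C+N (d=6, Q=-184) ⇒ CN; edges |C|=16/5, |N|=14/5
  updated: d(B,CN)=13, d(CN,D)=33/2, d(CN,E)=45/2, d(CN,K)=35/2, d(CN,V)=33/2
2. join B+V (d=8, Q=-245/2) ⇒ BV; edges |B|=35/16, |V|=93/16
  updated: d(BV,CN)=43/4, d(BV,D)=19, d(BV,E)=33/2, d(BV,K)=7
3. join BV+CN (d=43/4, Q=-353/4) ⇒ BCNV; edges |BV|=73/24, |CN|=185/24
  updated: d(BCNV,D)=99/8, d(BCNV,E)=113/8, d(BCNV,K)=55/8
4. join BCNV+D (d=99/8, Q=-51) ⇒ BCDNV; edges |BCNV|=63/16, |D|=135/16
  updated: d(BCDNV,E)=91/8, d(BCDNV,K)=7/4
5. join BCDNV+E (d=91/8, Q=-153/8) ⇒ BCDENV; edges |BCDNV|=57/16, |E|=125/16
  updated: d(BCDENV,K)=-29/16
6. join BCDENV+K (d=-29/16) ⇒ BCDEKNV; edges |BCDENV|=-29/32, |K|=-29/32
final tree: (((((B:35/16,V:93/16):73/24,(C:16/5,N:14/5):185/24):63/16,D:135/16):57/16,E:125/16):-29/32,K:-29/32)
total length: 747/16

63/16,135/16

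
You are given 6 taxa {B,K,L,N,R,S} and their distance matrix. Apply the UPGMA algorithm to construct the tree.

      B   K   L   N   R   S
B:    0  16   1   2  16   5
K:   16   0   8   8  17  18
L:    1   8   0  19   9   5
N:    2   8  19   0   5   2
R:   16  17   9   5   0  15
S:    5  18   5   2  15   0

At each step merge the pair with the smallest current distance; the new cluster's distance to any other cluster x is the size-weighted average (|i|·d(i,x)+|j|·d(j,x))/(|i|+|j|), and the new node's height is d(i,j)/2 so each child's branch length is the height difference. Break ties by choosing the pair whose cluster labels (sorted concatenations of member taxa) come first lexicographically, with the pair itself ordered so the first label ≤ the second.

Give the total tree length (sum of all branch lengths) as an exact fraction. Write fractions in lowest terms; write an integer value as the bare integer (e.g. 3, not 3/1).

122/5

iteration 1: select B,L (d=1); attach at lengths (1/2, 1/2); label the merged cluster BL
  updated: d(BL,K)=12, d(BL,N)=21/2, d(BL,R)=25/2, d(BL,S)=5
iteration 2: select N,S (d=2); attach at lengths (1, 1); label the merged cluster NS
  updated: d(BL,NS)=31/4, d(K,NS)=13, d(NS,R)=10
iteration 3: select BL,NS (d=31/4); attach at lengths (27/8, 23/8); label the merged cluster BLNS
  updated: d(BLNS,K)=25/2, d(BLNS,R)=45/4
iteration 4: select BLNS,R (d=45/4); attach at lengths (7/4, 45/8); label the merged cluster BLNRS
  updated: d(BLNRS,K)=67/5
iteration 5: select BLNRS,K (d=67/5); attach at lengths (43/40, 67/10); label the merged cluster BKLNRS
final tree: ((((B:1/2,L:1/2):27/8,(N:1,S:1):23/8):7/4,R:45/8):43/40,K:67/10)
total length: 122/5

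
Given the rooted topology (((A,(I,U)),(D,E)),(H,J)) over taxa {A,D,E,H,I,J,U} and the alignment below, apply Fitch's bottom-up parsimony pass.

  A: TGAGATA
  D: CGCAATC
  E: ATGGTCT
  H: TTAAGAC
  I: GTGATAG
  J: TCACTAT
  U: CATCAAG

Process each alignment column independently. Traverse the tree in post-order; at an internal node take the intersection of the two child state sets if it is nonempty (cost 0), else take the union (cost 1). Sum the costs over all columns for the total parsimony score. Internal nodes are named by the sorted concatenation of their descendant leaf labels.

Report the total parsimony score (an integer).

site 0, node IU: I={G} ∪ U={C} → {C,G} (+1)
site 0, node AIU: A={T} ∪ IU={C,G} → {C,G,T} (+1)
site 0, node DE: D={C} ∪ E={A} → {A,C} (+1)
site 0, node ADEIU: AIU={C,G,T} ∩ DE={A,C} → {C} (+0)
site 0, node HJ: H={T} ∩ J={T} → {T} (+0)
site 0, node ADEHIJU: ADEIU={C} ∪ HJ={T} → {C,T} (+1)
site 1, node IU: I={T} ∪ U={A} → {A,T} (+1)
site 1, node AIU: A={G} ∪ IU={A,T} → {A,G,T} (+1)
site 1, node DE: D={G} ∪ E={T} → {G,T} (+1)
site 1, node ADEIU: AIU={A,G,T} ∩ DE={G,T} → {G,T} (+0)
site 1, node HJ: H={T} ∪ J={C} → {C,T} (+1)
site 1, node ADEHIJU: ADEIU={G,T} ∩ HJ={C,T} → {T} (+0)
site 2, node IU: I={G} ∪ U={T} → {G,T} (+1)
site 2, node AIU: A={A} ∪ IU={G,T} → {A,G,T} (+1)
site 2, node DE: D={C} ∪ E={G} → {C,G} (+1)
site 2, node ADEIU: AIU={A,G,T} ∩ DE={C,G} → {G} (+0)
site 2, node HJ: H={A} ∩ J={A} → {A} (+0)
site 2, node ADEHIJU: ADEIU={G} ∪ HJ={A} → {A,G} (+1)
site 3, node IU: I={A} ∪ U={C} → {A,C} (+1)
site 3, node AIU: A={G} ∪ IU={A,C} → {A,C,G} (+1)
site 3, node DE: D={A} ∪ E={G} → {A,G} (+1)
site 3, node ADEIU: AIU={A,C,G} ∩ DE={A,G} → {A,G} (+0)
site 3, node HJ: H={A} ∪ J={C} → {A,C} (+1)
site 3, node ADEHIJU: ADEIU={A,G} ∩ HJ={A,C} → {A} (+0)
site 4, node IU: I={T} ∪ U={A} → {A,T} (+1)
site 4, node AIU: A={A} ∩ IU={A,T} → {A} (+0)
site 4, node DE: D={A} ∪ E={T} → {A,T} (+1)
site 4, node ADEIU: AIU={A} ∩ DE={A,T} → {A} (+0)
site 4, node HJ: H={G} ∪ J={T} → {G,T} (+1)
site 4, node ADEHIJU: ADEIU={A} ∪ HJ={G,T} → {A,G,T} (+1)
site 5, node IU: I={A} ∩ U={A} → {A} (+0)
site 5, node AIU: A={T} ∪ IU={A} → {A,T} (+1)
site 5, node DE: D={T} ∪ E={C} → {C,T} (+1)
site 5, node ADEIU: AIU={A,T} ∩ DE={C,T} → {T} (+0)
site 5, node HJ: H={A} ∩ J={A} → {A} (+0)
site 5, node ADEHIJU: ADEIU={T} ∪ HJ={A} → {A,T} (+1)
site 6, node IU: I={G} ∩ U={G} → {G} (+0)
site 6, node AIU: A={A} ∪ IU={G} → {A,G} (+1)
site 6, node DE: D={C} ∪ E={T} → {C,T} (+1)
site 6, node ADEIU: AIU={A,G} ∪ DE={C,T} → {A,C,G,T} (+1)
site 6, node HJ: H={C} ∪ J={T} → {C,T} (+1)
site 6, node ADEHIJU: ADEIU={A,C,G,T} ∩ HJ={C,T} → {C,T} (+0)
per-site changes: [4, 4, 4, 4, 4, 3, 4]; total = 27

27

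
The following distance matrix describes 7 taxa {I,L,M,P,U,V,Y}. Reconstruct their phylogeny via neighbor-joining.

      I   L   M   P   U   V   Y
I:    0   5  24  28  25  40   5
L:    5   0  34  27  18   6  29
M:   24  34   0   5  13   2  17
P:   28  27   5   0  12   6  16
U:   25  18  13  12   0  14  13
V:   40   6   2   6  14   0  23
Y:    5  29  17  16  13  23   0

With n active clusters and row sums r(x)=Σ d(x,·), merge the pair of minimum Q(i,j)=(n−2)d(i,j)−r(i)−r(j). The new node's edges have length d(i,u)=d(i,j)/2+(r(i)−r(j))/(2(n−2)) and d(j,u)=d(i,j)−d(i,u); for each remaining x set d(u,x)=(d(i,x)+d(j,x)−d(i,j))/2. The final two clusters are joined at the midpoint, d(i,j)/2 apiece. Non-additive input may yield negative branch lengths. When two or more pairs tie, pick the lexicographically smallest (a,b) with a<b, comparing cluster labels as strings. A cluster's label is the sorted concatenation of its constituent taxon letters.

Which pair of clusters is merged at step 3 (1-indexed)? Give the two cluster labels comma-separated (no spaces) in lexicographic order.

ILY,U

step 1: merge (I,L) at d=5, Q=-221; branch lengths I→33/10, L→17/10; new cluster IL
  updated: d(IL,M)=53/2, d(IL,P)=25, d(IL,U)=19, d(IL,V)=41/2, d(IL,Y)=29/2
step 2: merge (IL,Y) at d=29/2, Q=-131; branch lengths IL→10, Y→9/2; new cluster ILY
  updated: d(ILY,M)=29/2, d(ILY,P)=53/4, d(ILY,U)=35/4, d(ILY,V)=29/2
step 3: merge (ILY,U) at d=35/4, Q=-145/2; branch lengths ILY→59/12, U→23/6; new cluster ILUY
  updated: d(ILUY,M)=75/8, d(ILUY,P)=33/4, d(ILUY,V)=79/8
step 4: merge (ILUY,P) at d=33/4, Q=-121/4; branch lengths ILUY→99/16, P→33/16; new cluster ILPUY
  updated: d(ILPUY,M)=49/16, d(ILPUY,V)=61/16
step 5: merge (ILPUY,M) at d=49/16, Q=-71/8; branch lengths ILPUY→39/16, M→5/8; new cluster ILMPUY
  updated: d(ILMPUY,V)=11/8
step 6: merge (ILMPUY,V) at d=11/8; branch lengths ILMPUY→11/16, V→11/16; new cluster ILMPUVY
final tree: ((((((I:33/10,L:17/10):10,Y:9/2):59/12,U:23/6):99/16,P:33/16):39/16,M:5/8):11/16,V:11/16)
total length: 655/16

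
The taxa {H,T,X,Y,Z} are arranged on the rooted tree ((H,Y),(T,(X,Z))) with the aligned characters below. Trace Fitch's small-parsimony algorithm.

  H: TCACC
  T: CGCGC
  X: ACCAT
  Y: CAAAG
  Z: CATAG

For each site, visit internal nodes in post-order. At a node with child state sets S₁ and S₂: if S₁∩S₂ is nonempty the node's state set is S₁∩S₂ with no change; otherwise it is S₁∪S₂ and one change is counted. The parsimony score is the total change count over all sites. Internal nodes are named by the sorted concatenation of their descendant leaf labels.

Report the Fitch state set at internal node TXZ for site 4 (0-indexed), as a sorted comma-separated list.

site 0, node HY: H={T} ∪ Y={C} → {C,T} (+1)
site 0, node XZ: X={A} ∪ Z={C} → {A,C} (+1)
site 0, node TXZ: T={C} ∩ XZ={A,C} → {C} (+0)
site 0, node HTXYZ: HY={C,T} ∩ TXZ={C} → {C} (+0)
site 1, node HY: H={C} ∪ Y={A} → {A,C} (+1)
site 1, node XZ: X={C} ∪ Z={A} → {A,C} (+1)
site 1, node TXZ: T={G} ∪ XZ={A,C} → {A,C,G} (+1)
site 1, node HTXYZ: HY={A,C} ∩ TXZ={A,C,G} → {A,C} (+0)
site 2, node HY: H={A} ∩ Y={A} → {A} (+0)
site 2, node XZ: X={C} ∪ Z={T} → {C,T} (+1)
site 2, node TXZ: T={C} ∩ XZ={C,T} → {C} (+0)
site 2, node HTXYZ: HY={A} ∪ TXZ={C} → {A,C} (+1)
site 3, node HY: H={C} ∪ Y={A} → {A,C} (+1)
site 3, node XZ: X={A} ∩ Z={A} → {A} (+0)
site 3, node TXZ: T={G} ∪ XZ={A} → {A,G} (+1)
site 3, node HTXYZ: HY={A,C} ∩ TXZ={A,G} → {A} (+0)
site 4, node HY: H={C} ∪ Y={G} → {C,G} (+1)
site 4, node XZ: X={T} ∪ Z={G} → {G,T} (+1)
site 4, node TXZ: T={C} ∪ XZ={G,T} → {C,G,T} (+1)
site 4, node HTXYZ: HY={C,G} ∩ TXZ={C,G,T} → {C,G} (+0)
per-site changes: [2, 3, 2, 2, 3]; total = 12

C,G,T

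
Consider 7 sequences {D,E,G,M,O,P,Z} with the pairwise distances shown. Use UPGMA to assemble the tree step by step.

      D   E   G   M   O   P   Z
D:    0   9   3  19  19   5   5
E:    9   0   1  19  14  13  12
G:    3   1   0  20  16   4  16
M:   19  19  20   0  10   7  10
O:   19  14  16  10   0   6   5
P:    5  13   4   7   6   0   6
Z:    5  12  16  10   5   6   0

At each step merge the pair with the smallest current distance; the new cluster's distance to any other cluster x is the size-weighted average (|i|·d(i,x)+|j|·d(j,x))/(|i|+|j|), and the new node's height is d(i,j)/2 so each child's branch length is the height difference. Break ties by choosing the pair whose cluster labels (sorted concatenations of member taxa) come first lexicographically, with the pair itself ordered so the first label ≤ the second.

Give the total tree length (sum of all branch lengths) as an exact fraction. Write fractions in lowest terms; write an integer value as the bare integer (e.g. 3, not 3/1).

219/8

iteration 1: select E,G (d=1); attach at lengths (1/2, 1/2); label the merged cluster EG
  updated: d(D,EG)=6, d(EG,M)=39/2, d(EG,O)=15, d(EG,P)=17/2, d(EG,Z)=14
iteration 2: select D,P (d=5); attach at lengths (5/2, 5/2); label the merged cluster DP
  updated: d(DP,EG)=29/4, d(DP,M)=13, d(DP,O)=25/2, d(DP,Z)=11/2
iteration 3: select O,Z (d=5); attach at lengths (5/2, 5/2); label the merged cluster OZ
  updated: d(DP,OZ)=9, d(EG,OZ)=29/2, d(M,OZ)=10
iteration 4: select DP,EG (d=29/4); attach at lengths (9/8, 25/8); label the merged cluster DEGP
  updated: d(DEGP,M)=65/4, d(DEGP,OZ)=47/4
iteration 5: select M,OZ (d=10); attach at lengths (5, 5/2); label the merged cluster MOZ
  updated: d(DEGP,MOZ)=53/4
iteration 6: select DEGP,MOZ (d=53/4); attach at lengths (3, 13/8); label the merged cluster DEGMOPZ
final tree: (((D:5/2,P:5/2):9/8,(E:1/2,G:1/2):25/8):3,(M:5,(O:5/2,Z:5/2):5/2):13/8)
total length: 219/8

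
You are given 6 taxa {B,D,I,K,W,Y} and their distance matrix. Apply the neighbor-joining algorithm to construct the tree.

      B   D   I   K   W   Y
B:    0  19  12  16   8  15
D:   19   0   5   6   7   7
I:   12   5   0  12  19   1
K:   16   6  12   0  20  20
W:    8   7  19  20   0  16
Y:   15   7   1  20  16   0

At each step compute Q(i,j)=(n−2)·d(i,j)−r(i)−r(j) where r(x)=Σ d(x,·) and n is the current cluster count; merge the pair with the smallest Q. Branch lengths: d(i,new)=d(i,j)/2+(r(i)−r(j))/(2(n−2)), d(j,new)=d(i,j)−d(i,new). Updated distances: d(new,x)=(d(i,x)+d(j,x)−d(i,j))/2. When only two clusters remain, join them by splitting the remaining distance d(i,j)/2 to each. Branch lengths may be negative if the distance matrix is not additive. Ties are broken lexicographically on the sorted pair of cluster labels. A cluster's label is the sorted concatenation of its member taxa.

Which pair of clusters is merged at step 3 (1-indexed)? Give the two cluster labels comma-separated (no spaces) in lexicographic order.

BW,IY

iteration 1: select B,W (d=8, Q=-108); attach at lengths (4, 4); label the merged cluster BW
  updated: d(BW,D)=9, d(BW,I)=23/2, d(BW,K)=14, d(BW,Y)=23/2
iteration 2: select I,Y (d=1, Q=-66); attach at lengths (-7/6, 13/6); label the merged cluster IY
  updated: d(BW,IY)=11, d(D,IY)=11/2, d(IY,K)=31/2
iteration 3: select BW,IY (d=11, Q=-44); attach at lengths (6, 5); label the merged cluster BIWY
  updated: d(BIWY,D)=7/4, d(BIWY,K)=37/4
iteration 4: select BIWY,D (d=7/4, Q=-17); attach at lengths (5/2, -3/4); label the merged cluster BDIWY
  updated: d(BDIWY,K)=27/4
iteration 5: select BDIWY,K (d=27/4); attach at lengths (27/8, 27/8); label the merged cluster BDIKWY
final tree: ((((B:4,W:4):6,(I:-7/6,Y:13/6):5):5/2,D:-3/4):27/8,K:27/8)
total length: 57/2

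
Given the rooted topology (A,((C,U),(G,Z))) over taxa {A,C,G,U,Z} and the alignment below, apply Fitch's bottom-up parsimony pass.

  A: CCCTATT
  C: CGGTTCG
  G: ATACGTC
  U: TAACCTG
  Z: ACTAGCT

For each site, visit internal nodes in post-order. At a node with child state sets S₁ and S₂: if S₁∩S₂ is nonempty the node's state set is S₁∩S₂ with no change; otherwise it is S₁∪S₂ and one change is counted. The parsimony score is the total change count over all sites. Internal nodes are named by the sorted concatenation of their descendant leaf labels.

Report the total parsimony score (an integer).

site 0, node CU: C={C} ∪ U={T} → {C,T} (+1)
site 0, node GZ: G={A} ∩ Z={A} → {A} (+0)
site 0, node CGUZ: CU={C,T} ∪ GZ={A} → {A,C,T} (+1)
site 0, node ACGUZ: A={C} ∩ CGUZ={A,C,T} → {C} (+0)
site 1, node CU: C={G} ∪ U={A} → {A,G} (+1)
site 1, node GZ: G={T} ∪ Z={C} → {C,T} (+1)
site 1, node CGUZ: CU={A,G} ∪ GZ={C,T} → {A,C,G,T} (+1)
site 1, node ACGUZ: A={C} ∩ CGUZ={A,C,G,T} → {C} (+0)
site 2, node CU: C={G} ∪ U={A} → {A,G} (+1)
site 2, node GZ: G={A} ∪ Z={T} → {A,T} (+1)
site 2, node CGUZ: CU={A,G} ∩ GZ={A,T} → {A} (+0)
site 2, node ACGUZ: A={C} ∪ CGUZ={A} → {A,C} (+1)
site 3, node CU: C={T} ∪ U={C} → {C,T} (+1)
site 3, node GZ: G={C} ∪ Z={A} → {A,C} (+1)
site 3, node CGUZ: CU={C,T} ∩ GZ={A,C} → {C} (+0)
site 3, node ACGUZ: A={T} ∪ CGUZ={C} → {C,T} (+1)
site 4, node CU: C={T} ∪ U={C} → {C,T} (+1)
site 4, node GZ: G={G} ∩ Z={G} → {G} (+0)
site 4, node CGUZ: CU={C,T} ∪ GZ={G} → {C,G,T} (+1)
site 4, node ACGUZ: A={A} ∪ CGUZ={C,G,T} → {A,C,G,T} (+1)
site 5, node CU: C={C} ∪ U={T} → {C,T} (+1)
site 5, node GZ: G={T} ∪ Z={C} → {C,T} (+1)
site 5, node CGUZ: CU={C,T} ∩ GZ={C,T} → {C,T} (+0)
site 5, node ACGUZ: A={T} ∩ CGUZ={C,T} → {T} (+0)
site 6, node CU: C={G} ∩ U={G} → {G} (+0)
site 6, node GZ: G={C} ∪ Z={T} → {C,T} (+1)
site 6, node CGUZ: CU={G} ∪ GZ={C,T} → {C,G,T} (+1)
site 6, node ACGUZ: A={T} ∩ CGUZ={C,G,T} → {T} (+0)
per-site changes: [2, 3, 3, 3, 3, 2, 2]; total = 18

18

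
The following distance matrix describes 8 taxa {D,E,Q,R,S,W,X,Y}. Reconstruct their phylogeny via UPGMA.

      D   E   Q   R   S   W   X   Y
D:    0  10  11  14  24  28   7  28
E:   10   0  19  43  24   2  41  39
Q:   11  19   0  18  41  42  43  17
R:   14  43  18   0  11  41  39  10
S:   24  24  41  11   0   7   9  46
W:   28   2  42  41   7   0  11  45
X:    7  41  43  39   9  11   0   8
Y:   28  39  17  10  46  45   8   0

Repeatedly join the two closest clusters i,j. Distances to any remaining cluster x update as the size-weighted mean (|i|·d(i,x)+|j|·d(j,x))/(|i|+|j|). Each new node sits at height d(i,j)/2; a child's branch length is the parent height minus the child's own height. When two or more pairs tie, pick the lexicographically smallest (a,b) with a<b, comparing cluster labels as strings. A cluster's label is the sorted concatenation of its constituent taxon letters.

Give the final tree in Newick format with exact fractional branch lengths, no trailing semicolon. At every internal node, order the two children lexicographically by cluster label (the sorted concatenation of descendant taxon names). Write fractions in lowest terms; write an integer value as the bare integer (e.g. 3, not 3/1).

step 1: merge (E,W) at d=2; branch lengths E→1, W→1; new cluster EW
  updated: d(D,EW)=19, d(EW,Q)=61/2, d(EW,R)=42, d(EW,S)=31/2, d(EW,X)=26, d(EW,Y)=42
step 2: merge (D,X) at d=7; branch lengths D→7/2, X→7/2; new cluster DX
  updated: d(DX,EW)=45/2, d(DX,Q)=27, d(DX,R)=53/2, d(DX,S)=33/2, d(DX,Y)=18
step 3: merge (R,Y) at d=10; branch lengths R→5, Y→5; new cluster RY
  updated: d(DX,RY)=89/4, d(EW,RY)=42, d(Q,RY)=35/2, d(RY,S)=57/2
step 4: merge (EW,S) at d=31/2; branch lengths EW→27/4, S→31/4; new cluster ESW
  updated: d(DX,ESW)=41/2, d(ESW,Q)=34, d(ESW,RY)=75/2
step 5: merge (Q,RY) at d=35/2; branch lengths Q→35/4, RY→15/4; new cluster QRY
  updated: d(DX,QRY)=143/6, d(ESW,QRY)=109/3
step 6: merge (DX,ESW) at d=41/2; branch lengths DX→27/4, ESW→5/2; new cluster DESWX
  updated: d(DESWX,QRY)=94/3
step 7: merge (DESWX,QRY) at d=94/3; branch lengths DESWX→65/12, QRY→83/12; new cluster DEQRSWXY
final tree: (((D:7/2,X:7/2):27/4,((E:1,W:1):27/4,S:31/4):5/2):65/12,(Q:35/4,(R:5,Y:5):15/4):83/12)
total length: 811/12

(((D:7/2,X:7/2):27/4,((E:1,W:1):27/4,S:31/4):5/2):65/12,(Q:35/4,(R:5,Y:5):15/4):83/12)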